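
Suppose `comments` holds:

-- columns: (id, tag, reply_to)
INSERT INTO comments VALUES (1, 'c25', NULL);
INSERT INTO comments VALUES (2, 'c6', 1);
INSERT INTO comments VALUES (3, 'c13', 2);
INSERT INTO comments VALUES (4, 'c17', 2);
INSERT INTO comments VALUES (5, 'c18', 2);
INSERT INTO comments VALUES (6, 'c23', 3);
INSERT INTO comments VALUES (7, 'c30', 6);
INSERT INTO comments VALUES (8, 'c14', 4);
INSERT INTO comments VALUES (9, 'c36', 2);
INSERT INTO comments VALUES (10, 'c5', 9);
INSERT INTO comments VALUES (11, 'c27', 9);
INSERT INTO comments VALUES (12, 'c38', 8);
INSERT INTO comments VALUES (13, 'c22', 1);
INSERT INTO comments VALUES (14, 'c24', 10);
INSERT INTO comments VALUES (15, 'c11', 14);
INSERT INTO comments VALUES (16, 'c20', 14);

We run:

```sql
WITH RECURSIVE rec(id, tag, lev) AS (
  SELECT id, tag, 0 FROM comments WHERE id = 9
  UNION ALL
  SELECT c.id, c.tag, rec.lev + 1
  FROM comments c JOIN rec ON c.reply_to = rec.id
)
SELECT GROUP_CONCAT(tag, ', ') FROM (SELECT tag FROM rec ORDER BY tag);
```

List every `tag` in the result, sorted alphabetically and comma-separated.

Base: id=9 (c36) at lev 0.
Iteration 1: rows with reply_to in {9} -> c5 (id 10, lev 1), c27 (id 11, lev 1).
Iteration 2: rows with reply_to in {10,11} -> c24 (id 14, lev 2).
Iteration 3: rows with reply_to in {14} -> c11 (id 15, lev 3), c20 (id 16, lev 3).
Iteration 4: no rows with reply_to in {15,16}; recursion stops.

c11, c20, c24, c27, c36, c5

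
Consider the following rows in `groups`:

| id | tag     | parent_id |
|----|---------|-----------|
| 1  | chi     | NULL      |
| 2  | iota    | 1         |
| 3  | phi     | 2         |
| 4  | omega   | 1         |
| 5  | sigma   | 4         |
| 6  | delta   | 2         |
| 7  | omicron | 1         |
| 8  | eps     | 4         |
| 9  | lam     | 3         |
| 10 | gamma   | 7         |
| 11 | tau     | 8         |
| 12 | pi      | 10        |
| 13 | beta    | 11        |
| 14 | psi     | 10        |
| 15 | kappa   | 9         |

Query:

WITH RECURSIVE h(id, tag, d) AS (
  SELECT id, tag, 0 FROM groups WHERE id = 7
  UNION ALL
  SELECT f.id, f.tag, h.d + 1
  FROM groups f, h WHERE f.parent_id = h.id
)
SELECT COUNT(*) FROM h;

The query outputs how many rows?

4

Base: id=7 (omicron) at d 0.
Iteration 1: rows with parent_id in {7} -> gamma (id 10, d 1).
Iteration 2: rows with parent_id in {10} -> pi (id 12, d 2), psi (id 14, d 2).
Iteration 3: no rows with parent_id in {12,14}; recursion stops.
Total rows emitted: 4.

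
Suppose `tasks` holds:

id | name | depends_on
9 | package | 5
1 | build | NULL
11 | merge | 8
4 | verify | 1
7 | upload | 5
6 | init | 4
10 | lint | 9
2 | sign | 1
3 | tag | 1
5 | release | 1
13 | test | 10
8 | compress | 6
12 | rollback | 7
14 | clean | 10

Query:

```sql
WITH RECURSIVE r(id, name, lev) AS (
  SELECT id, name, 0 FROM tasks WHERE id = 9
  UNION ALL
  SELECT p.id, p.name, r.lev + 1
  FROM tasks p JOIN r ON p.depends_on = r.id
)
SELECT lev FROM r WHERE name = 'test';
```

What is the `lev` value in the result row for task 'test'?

Base: id=9 (package) at lev 0.
Iteration 1: rows with depends_on in {9} -> lint (id 10, lev 1).
Iteration 2: rows with depends_on in {10} -> test (id 13, lev 2), clean (id 14, lev 2).
Iteration 3: no rows with depends_on in {13,14}; recursion stops.

2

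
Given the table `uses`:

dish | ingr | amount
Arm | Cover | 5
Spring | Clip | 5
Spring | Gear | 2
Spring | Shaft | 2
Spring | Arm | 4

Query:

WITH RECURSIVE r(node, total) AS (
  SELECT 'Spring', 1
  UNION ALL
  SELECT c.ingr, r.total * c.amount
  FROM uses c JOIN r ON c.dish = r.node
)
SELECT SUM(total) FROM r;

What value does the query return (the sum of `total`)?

34

Base: (Spring, total=1).
Iteration 1: components of {Spring} -> Arm = 1*4 = 4, Clip = 1*5 = 5, Gear = 1*2 = 2, Shaft = 1*2 = 2.
Iteration 2: components of {Arm,Clip,Gear,Shaft} -> Cover = 4*5 = 20.
Iteration 3: no further components; recursion stops.
SUM(total) = 1 + 4 + 2 + 2 + 5 + 20 = 34.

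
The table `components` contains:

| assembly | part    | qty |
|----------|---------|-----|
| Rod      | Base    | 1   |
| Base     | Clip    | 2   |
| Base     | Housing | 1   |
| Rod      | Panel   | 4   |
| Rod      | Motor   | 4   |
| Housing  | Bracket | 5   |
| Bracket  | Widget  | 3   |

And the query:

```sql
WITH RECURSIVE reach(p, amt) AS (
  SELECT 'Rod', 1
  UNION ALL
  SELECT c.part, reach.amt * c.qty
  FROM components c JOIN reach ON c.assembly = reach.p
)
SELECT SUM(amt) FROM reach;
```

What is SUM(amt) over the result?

33

Base: (Rod, amt=1).
Iteration 1: components of {Rod} -> Base = 1*1 = 1, Motor = 1*4 = 4, Panel = 1*4 = 4.
Iteration 2: components of {Base,Motor,Panel} -> Clip = 1*2 = 2, Housing = 1*1 = 1.
Iteration 3: components of {Clip,Housing} -> Bracket = 1*5 = 5.
Iteration 4: components of {Bracket} -> Widget = 5*3 = 15.
Iteration 5: no further components; recursion stops.
SUM(amt) = 1 + 1 + 4 + 4 + 2 + 1 + 5 + 15 = 33.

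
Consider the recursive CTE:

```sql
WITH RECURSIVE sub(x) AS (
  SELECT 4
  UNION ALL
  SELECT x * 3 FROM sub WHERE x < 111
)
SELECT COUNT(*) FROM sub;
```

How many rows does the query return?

Base: x=4.
Iteration 1: 4 < 111 holds -> x = 4 * 3 = 12.
Iteration 2: 12 < 111 holds -> x = 12 * 3 = 36.
Iteration 3: 36 < 111 holds -> x = 36 * 3 = 108.
Iteration 4: 108 < 111 holds -> x = 108 * 3 = 324.
Iteration 5: 324 < 111 fails; recursion stops.
Total rows emitted: 5.

5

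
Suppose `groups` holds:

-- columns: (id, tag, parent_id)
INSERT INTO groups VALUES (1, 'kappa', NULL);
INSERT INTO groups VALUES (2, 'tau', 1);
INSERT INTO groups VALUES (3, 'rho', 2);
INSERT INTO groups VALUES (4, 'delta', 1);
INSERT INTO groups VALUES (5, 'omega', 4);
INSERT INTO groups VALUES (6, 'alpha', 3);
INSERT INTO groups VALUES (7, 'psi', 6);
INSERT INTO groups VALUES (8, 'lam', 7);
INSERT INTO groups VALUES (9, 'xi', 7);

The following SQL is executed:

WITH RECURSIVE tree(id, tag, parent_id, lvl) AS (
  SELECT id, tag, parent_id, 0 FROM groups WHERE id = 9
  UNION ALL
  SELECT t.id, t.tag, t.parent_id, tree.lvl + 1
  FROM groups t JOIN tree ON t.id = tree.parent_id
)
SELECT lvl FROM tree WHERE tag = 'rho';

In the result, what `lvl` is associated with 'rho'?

Base: id=9 (xi), parent_id=7, lvl 0.
Iteration 1: join on id=7 -> psi (id 7, parent_id=6, lvl 1).
Iteration 2: join on id=6 -> alpha (id 6, parent_id=3, lvl 2).
Iteration 3: join on id=3 -> rho (id 3, parent_id=2, lvl 3).
Iteration 4: join on id=2 -> tau (id 2, parent_id=1, lvl 4).
Iteration 5: join on id=1 -> kappa (id 1, parent_id=NULL, lvl 5).
Iteration 6: parent_id is NULL; no match; recursion stops.

3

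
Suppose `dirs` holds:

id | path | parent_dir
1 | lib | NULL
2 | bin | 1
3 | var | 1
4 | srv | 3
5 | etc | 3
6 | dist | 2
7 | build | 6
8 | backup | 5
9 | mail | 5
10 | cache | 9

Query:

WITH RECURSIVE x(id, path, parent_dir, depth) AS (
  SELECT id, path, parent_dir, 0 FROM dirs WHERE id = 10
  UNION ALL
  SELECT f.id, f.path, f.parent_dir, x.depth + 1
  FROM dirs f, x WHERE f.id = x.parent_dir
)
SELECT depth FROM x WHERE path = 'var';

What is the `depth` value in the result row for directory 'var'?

Base: id=10 (cache), parent_dir=9, depth 0.
Iteration 1: join on id=9 -> mail (id 9, parent_dir=5, depth 1).
Iteration 2: join on id=5 -> etc (id 5, parent_dir=3, depth 2).
Iteration 3: join on id=3 -> var (id 3, parent_dir=1, depth 3).
Iteration 4: join on id=1 -> lib (id 1, parent_dir=NULL, depth 4).
Iteration 5: parent_dir is NULL; no match; recursion stops.

3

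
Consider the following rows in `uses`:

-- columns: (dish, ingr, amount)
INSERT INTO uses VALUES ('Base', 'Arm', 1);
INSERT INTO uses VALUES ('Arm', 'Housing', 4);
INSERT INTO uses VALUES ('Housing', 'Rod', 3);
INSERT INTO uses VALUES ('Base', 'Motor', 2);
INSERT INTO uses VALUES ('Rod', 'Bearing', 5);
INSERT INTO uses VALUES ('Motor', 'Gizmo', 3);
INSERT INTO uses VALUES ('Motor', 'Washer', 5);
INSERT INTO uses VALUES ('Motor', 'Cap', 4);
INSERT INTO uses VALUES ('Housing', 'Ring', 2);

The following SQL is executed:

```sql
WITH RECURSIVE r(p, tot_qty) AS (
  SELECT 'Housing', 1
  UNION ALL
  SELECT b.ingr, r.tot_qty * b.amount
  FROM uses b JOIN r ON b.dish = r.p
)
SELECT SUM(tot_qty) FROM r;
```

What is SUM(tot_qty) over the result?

Base: (Housing, tot_qty=1).
Iteration 1: components of {Housing} -> Ring = 1*2 = 2, Rod = 1*3 = 3.
Iteration 2: components of {Ring,Rod} -> Bearing = 3*5 = 15.
Iteration 3: no further components; recursion stops.
SUM(tot_qty) = 1 + 3 + 2 + 15 = 21.

21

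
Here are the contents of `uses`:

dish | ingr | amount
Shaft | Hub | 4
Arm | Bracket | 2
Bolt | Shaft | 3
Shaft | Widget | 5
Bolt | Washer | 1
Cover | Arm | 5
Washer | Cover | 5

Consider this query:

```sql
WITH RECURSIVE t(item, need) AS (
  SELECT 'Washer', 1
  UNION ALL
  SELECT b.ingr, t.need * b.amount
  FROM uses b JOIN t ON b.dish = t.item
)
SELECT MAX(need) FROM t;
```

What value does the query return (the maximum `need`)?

50

Base: (Washer, need=1).
Iteration 1: components of {Washer} -> Cover = 1*5 = 5.
Iteration 2: components of {Cover} -> Arm = 5*5 = 25.
Iteration 3: components of {Arm} -> Bracket = 25*2 = 50.
Iteration 4: no further components; recursion stops.
need values: 1, 5, 25, 50; the maximum is 50.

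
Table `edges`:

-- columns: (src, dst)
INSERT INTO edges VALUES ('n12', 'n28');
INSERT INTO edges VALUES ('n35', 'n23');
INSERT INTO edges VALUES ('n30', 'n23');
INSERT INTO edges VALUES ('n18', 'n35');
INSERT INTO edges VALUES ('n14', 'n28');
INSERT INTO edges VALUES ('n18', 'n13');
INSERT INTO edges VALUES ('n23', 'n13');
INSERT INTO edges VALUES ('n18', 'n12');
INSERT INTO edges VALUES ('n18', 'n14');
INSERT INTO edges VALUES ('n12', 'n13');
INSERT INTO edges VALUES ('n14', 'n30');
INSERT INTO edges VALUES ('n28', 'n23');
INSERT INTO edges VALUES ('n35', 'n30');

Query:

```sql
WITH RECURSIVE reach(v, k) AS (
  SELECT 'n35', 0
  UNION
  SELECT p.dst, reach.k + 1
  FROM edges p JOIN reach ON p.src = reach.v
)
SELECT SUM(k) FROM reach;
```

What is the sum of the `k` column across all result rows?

Base: (n35, k=0).
Iteration 1: edges from {n35} -> (n23, k=1), (n30, k=1).
Iteration 2: edges from {n23,n30} -> (n13, k=2), (n23, k=2).
Iteration 3: edges from {n13,n23} -> (n13, k=3).
Iteration 4: no outgoing edges from {n13}; recursion stops.
SUM(k) = 0 + 1 + 1 + 2 + 2 + 3 = 9.

9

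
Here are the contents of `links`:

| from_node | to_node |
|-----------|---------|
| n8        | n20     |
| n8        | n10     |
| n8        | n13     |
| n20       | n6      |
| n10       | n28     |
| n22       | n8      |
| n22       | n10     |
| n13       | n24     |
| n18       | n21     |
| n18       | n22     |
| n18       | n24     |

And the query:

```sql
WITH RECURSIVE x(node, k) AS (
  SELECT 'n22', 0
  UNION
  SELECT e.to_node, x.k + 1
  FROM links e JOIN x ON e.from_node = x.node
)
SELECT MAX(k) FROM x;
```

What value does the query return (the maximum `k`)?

Base: (n22, k=0).
Iteration 1: edges from {n22} -> (n10, k=1), (n8, k=1).
Iteration 2: edges from {n10,n8} -> (n10, k=2), (n13, k=2), (n20, k=2), (n28, k=2).
Iteration 3: edges from {n10,n13,n20,n28} -> (n24, k=3), (n28, k=3), (n6, k=3).
Iteration 4: no outgoing edges from {n24,n28,n6}; recursion stops.
k values: 0, 1, 1, 2, 2, 2, 2, 3, 3, 3; the maximum is 3.

3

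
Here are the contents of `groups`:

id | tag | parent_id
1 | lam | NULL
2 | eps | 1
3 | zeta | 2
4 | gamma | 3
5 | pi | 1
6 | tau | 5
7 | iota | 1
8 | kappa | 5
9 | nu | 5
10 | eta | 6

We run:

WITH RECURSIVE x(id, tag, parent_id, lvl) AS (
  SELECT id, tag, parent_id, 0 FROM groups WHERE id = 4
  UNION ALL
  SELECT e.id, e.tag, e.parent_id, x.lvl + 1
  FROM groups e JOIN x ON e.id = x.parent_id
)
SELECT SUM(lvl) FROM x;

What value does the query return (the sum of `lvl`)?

6

Base: id=4 (gamma), parent_id=3, lvl 0.
Iteration 1: join on id=3 -> zeta (id 3, parent_id=2, lvl 1).
Iteration 2: join on id=2 -> eps (id 2, parent_id=1, lvl 2).
Iteration 3: join on id=1 -> lam (id 1, parent_id=NULL, lvl 3).
Iteration 4: parent_id is NULL; no match; recursion stops.
SUM(lvl) = 0 + 1 + 2 + 3 = 6.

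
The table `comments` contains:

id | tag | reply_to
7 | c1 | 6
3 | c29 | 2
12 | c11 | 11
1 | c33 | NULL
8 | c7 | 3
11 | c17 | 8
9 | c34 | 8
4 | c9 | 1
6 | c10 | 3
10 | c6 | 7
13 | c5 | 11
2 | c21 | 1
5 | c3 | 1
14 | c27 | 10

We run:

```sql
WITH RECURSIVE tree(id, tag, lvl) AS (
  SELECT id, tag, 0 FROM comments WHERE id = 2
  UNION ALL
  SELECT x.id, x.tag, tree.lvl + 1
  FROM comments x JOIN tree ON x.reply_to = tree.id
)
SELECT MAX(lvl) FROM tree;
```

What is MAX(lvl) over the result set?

5

Base: id=2 (c21) at lvl 0.
Iteration 1: rows with reply_to in {2} -> c29 (id 3, lvl 1).
Iteration 2: rows with reply_to in {3} -> c10 (id 6, lvl 2), c7 (id 8, lvl 2).
Iteration 3: rows with reply_to in {6,8} -> c1 (id 7, lvl 3), c34 (id 9, lvl 3), c17 (id 11, lvl 3).
Iteration 4: rows with reply_to in {7,9,11} -> c6 (id 10, lvl 4), c11 (id 12, lvl 4), c5 (id 13, lvl 4).
Iteration 5: rows with reply_to in {10,12,13} -> c27 (id 14, lvl 5).
Iteration 6: no rows with reply_to in {14}; recursion stops.
lvl values: 0, 1, 2, 2, 3, 3, 3, 4, 4, 4, 5; the maximum is 5.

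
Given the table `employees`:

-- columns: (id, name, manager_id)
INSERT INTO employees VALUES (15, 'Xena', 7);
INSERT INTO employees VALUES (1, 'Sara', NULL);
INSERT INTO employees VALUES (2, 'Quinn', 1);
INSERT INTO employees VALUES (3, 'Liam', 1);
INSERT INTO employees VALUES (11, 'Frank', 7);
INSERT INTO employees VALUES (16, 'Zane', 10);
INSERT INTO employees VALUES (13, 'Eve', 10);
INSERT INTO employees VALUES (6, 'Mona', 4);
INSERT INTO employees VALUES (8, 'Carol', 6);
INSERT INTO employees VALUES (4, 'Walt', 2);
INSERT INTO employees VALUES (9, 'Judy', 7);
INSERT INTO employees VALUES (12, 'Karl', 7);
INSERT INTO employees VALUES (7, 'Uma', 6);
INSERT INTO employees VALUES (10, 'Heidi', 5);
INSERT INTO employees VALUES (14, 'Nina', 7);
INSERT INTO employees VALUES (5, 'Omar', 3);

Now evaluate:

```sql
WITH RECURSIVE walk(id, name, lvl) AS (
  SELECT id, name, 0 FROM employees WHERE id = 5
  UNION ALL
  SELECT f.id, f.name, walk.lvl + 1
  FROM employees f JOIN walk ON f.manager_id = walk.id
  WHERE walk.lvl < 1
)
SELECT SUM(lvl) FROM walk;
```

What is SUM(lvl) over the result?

Base: id=5 (Omar) at lvl 0.
Iteration 1: rows with manager_id in {5} -> Heidi (id 10, lvl 1).
Iteration 2: lvl < 1 fails for all current rows; recursion stops.
SUM(lvl) = 0 + 1 = 1.

1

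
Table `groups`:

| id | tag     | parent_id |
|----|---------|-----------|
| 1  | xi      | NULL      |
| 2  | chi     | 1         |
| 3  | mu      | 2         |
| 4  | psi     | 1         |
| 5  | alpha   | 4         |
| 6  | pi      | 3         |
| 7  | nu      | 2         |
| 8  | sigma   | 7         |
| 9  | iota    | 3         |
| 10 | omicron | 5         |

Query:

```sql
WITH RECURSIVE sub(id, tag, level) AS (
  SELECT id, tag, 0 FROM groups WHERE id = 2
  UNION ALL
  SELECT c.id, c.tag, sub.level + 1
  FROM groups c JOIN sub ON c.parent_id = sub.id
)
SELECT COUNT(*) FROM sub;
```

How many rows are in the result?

Base: id=2 (chi) at level 0.
Iteration 1: rows with parent_id in {2} -> mu (id 3, level 1), nu (id 7, level 1).
Iteration 2: rows with parent_id in {3,7} -> pi (id 6, level 2), sigma (id 8, level 2), iota (id 9, level 2).
Iteration 3: no rows with parent_id in {6,8,9}; recursion stops.
Total rows emitted: 6.

6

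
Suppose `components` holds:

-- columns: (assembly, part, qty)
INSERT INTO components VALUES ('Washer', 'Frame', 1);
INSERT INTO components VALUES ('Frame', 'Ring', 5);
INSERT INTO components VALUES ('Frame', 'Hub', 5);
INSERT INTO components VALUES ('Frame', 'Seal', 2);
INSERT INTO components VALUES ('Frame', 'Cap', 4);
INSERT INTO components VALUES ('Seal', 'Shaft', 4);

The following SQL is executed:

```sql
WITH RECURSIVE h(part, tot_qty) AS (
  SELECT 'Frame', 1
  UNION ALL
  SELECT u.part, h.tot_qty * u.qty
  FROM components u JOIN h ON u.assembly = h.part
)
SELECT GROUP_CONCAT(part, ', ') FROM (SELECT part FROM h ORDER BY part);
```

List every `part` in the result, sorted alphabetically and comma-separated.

Base: (Frame, tot_qty=1).
Iteration 1: components of {Frame} -> Cap = 1*4 = 4, Hub = 1*5 = 5, Ring = 1*5 = 5, Seal = 1*2 = 2.
Iteration 2: components of {Cap,Hub,Ring,Seal} -> Shaft = 2*4 = 8.
Iteration 3: no further components; recursion stops.

Cap, Frame, Hub, Ring, Seal, Shaft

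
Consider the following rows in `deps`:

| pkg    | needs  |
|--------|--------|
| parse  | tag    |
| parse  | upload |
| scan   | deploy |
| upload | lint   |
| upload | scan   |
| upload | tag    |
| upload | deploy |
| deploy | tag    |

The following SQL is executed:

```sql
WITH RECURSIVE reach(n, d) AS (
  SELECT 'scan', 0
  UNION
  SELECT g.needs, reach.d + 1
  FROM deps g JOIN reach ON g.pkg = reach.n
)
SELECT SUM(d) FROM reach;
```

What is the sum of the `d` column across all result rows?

Base: (scan, d=0).
Iteration 1: edges from {scan} -> (deploy, d=1).
Iteration 2: edges from {deploy} -> (tag, d=2).
Iteration 3: no outgoing edges from {tag}; recursion stops.
SUM(d) = 0 + 1 + 2 = 3.

3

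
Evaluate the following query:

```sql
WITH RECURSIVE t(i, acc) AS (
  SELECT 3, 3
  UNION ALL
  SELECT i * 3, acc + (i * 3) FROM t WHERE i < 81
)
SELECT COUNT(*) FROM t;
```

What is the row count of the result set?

4

Base: i=3, acc=3.
Iteration 1: 3 < 81 holds -> i = 3 * 3 = 9, acc = 3 + 9 = 12.
Iteration 2: 9 < 81 holds -> i = 9 * 3 = 27, acc = 12 + 27 = 39.
Iteration 3: 27 < 81 holds -> i = 27 * 3 = 81, acc = 39 + 81 = 120.
Iteration 4: 81 < 81 fails; recursion stops.
Total rows emitted: 4.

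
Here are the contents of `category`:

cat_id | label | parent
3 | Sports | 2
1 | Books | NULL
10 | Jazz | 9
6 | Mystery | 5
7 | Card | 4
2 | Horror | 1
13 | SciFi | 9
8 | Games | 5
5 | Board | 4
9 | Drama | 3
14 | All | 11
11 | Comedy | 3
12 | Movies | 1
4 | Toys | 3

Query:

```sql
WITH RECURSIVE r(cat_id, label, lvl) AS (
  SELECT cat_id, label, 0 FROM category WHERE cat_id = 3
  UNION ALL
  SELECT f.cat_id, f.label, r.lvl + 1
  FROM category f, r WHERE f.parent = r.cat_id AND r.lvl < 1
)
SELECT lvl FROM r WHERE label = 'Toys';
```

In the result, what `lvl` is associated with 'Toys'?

1

Base: cat_id=3 (Sports) at lvl 0.
Iteration 1: rows with parent in {3} -> Toys (id 4, lvl 1), Drama (id 9, lvl 1), Comedy (id 11, lvl 1).
Iteration 2: lvl < 1 fails for all current rows; recursion stops.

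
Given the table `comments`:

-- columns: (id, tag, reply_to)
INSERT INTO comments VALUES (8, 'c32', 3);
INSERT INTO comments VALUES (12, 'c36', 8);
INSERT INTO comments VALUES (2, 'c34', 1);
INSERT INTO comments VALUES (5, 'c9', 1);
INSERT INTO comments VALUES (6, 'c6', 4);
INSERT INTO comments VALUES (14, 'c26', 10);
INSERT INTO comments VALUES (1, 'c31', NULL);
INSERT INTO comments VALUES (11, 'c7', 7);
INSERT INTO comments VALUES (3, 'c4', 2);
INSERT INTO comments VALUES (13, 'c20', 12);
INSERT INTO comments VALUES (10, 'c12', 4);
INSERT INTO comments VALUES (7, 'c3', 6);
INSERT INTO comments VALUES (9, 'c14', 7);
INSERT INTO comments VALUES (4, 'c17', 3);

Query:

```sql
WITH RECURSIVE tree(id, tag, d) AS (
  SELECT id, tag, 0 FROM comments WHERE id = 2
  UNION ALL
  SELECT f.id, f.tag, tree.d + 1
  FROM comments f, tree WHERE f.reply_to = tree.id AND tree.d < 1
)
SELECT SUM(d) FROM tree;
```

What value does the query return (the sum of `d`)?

1

Base: id=2 (c34) at d 0.
Iteration 1: rows with reply_to in {2} -> c4 (id 3, d 1).
Iteration 2: d < 1 fails for all current rows; recursion stops.
SUM(d) = 0 + 1 = 1.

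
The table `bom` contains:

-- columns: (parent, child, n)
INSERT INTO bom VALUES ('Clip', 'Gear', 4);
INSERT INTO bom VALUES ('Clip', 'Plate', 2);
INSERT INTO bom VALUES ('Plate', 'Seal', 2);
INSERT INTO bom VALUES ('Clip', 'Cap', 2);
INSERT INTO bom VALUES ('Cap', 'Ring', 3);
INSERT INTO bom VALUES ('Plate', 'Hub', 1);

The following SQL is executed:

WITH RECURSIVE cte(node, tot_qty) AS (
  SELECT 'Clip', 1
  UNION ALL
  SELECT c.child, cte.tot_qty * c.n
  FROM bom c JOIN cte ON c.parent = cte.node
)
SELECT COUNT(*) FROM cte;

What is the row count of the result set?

Base: (Clip, tot_qty=1).
Iteration 1: components of {Clip} -> Cap = 1*2 = 2, Gear = 1*4 = 4, Plate = 1*2 = 2.
Iteration 2: components of {Cap,Gear,Plate} -> Hub = 2*1 = 2, Ring = 2*3 = 6, Seal = 2*2 = 4.
Iteration 3: no further components; recursion stops.
Total rows emitted: 7.

7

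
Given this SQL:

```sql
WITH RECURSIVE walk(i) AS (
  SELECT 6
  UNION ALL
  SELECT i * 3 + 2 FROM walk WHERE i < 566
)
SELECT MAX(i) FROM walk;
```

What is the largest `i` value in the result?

566

Base: i=6.
Iteration 1: 6 < 566 holds -> i = 6 * 3 + 2 = 20.
Iteration 2: 20 < 566 holds -> i = 20 * 3 + 2 = 62.
Iteration 3: 62 < 566 holds -> i = 62 * 3 + 2 = 188.
Iteration 4: 188 < 566 holds -> i = 188 * 3 + 2 = 566.
Iteration 5: 566 < 566 fails; recursion stops.
i values: 6, 20, 62, 188, 566; the maximum is 566.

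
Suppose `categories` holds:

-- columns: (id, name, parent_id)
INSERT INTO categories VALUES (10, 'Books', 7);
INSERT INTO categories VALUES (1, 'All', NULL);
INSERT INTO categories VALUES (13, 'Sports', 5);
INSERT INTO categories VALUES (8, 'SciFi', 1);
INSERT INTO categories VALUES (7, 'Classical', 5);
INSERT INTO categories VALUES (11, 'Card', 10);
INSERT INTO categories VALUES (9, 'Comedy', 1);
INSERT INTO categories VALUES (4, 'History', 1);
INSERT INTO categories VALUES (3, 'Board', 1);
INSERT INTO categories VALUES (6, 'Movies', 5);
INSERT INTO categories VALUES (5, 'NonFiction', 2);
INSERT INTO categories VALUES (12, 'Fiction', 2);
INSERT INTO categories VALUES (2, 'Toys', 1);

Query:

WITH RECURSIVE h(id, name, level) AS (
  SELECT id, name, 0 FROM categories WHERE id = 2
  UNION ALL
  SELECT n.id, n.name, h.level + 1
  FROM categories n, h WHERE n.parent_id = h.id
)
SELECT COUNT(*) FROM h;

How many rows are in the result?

Base: id=2 (Toys) at level 0.
Iteration 1: rows with parent_id in {2} -> NonFiction (id 5, level 1), Fiction (id 12, level 1).
Iteration 2: rows with parent_id in {5,12} -> Movies (id 6, level 2), Classical (id 7, level 2), Sports (id 13, level 2).
Iteration 3: rows with parent_id in {6,7,13} -> Books (id 10, level 3).
Iteration 4: rows with parent_id in {10} -> Card (id 11, level 4).
Iteration 5: no rows with parent_id in {11}; recursion stops.
Total rows emitted: 8.

8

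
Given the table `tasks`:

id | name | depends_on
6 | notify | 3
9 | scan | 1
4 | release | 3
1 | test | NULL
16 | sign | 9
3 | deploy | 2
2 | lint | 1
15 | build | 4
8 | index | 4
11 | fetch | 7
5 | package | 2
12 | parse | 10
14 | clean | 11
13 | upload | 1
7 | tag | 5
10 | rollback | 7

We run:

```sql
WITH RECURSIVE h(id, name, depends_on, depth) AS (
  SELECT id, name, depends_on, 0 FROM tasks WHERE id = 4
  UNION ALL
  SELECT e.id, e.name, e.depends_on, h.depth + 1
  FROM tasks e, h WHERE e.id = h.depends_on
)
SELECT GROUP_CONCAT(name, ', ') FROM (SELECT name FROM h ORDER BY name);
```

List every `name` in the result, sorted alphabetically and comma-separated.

deploy, lint, release, test

Base: id=4 (release), depends_on=3, depth 0.
Iteration 1: join on id=3 -> deploy (id 3, depends_on=2, depth 1).
Iteration 2: join on id=2 -> lint (id 2, depends_on=1, depth 2).
Iteration 3: join on id=1 -> test (id 1, depends_on=NULL, depth 3).
Iteration 4: depends_on is NULL; no match; recursion stops.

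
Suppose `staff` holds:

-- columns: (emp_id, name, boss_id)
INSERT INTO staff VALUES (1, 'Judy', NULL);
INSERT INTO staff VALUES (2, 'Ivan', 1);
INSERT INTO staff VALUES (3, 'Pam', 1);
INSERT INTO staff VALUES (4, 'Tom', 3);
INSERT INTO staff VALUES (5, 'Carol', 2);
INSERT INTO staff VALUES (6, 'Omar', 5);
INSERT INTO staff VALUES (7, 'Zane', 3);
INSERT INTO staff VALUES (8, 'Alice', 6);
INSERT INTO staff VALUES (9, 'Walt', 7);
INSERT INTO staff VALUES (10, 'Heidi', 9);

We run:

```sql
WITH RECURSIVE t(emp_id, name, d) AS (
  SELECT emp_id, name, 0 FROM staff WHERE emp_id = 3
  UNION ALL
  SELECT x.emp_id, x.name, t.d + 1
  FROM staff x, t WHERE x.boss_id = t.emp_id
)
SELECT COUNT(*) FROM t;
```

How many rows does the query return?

Base: emp_id=3 (Pam) at d 0.
Iteration 1: rows with boss_id in {3} -> Tom (id 4, d 1), Zane (id 7, d 1).
Iteration 2: rows with boss_id in {4,7} -> Walt (id 9, d 2).
Iteration 3: rows with boss_id in {9} -> Heidi (id 10, d 3).
Iteration 4: no rows with boss_id in {10}; recursion stops.
Total rows emitted: 5.

5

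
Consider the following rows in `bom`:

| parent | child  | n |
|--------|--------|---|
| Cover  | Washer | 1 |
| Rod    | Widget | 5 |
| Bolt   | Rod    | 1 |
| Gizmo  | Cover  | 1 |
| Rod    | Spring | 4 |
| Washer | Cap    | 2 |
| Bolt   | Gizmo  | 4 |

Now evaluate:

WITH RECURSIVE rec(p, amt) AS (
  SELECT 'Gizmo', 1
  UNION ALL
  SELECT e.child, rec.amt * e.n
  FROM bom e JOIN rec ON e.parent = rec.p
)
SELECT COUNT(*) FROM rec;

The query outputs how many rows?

4

Base: (Gizmo, amt=1).
Iteration 1: components of {Gizmo} -> Cover = 1*1 = 1.
Iteration 2: components of {Cover} -> Washer = 1*1 = 1.
Iteration 3: components of {Washer} -> Cap = 1*2 = 2.
Iteration 4: no further components; recursion stops.
Total rows emitted: 4.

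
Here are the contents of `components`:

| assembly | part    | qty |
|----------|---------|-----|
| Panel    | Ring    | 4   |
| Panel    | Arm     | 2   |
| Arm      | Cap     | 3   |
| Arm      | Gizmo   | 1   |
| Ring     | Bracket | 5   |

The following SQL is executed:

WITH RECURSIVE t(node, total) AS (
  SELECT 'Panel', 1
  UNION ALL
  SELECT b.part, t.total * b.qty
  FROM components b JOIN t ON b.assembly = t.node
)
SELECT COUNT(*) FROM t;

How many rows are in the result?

Base: (Panel, total=1).
Iteration 1: components of {Panel} -> Arm = 1*2 = 2, Ring = 1*4 = 4.
Iteration 2: components of {Arm,Ring} -> Bracket = 4*5 = 20, Cap = 2*3 = 6, Gizmo = 2*1 = 2.
Iteration 3: no further components; recursion stops.
Total rows emitted: 6.

6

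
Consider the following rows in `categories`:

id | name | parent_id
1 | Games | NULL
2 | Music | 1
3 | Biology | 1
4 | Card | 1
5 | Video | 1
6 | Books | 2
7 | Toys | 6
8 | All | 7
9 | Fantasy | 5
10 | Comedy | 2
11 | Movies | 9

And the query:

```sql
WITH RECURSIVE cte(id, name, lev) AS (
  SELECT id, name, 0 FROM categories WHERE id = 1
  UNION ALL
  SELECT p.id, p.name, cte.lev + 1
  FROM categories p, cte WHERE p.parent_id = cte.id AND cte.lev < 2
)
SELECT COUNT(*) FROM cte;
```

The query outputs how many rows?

Base: id=1 (Games) at lev 0.
Iteration 1: rows with parent_id in {1} -> Music (id 2, lev 1), Biology (id 3, lev 1), Card (id 4, lev 1), Video (id 5, lev 1).
Iteration 2: rows with parent_id in {2,3,4,5} -> Books (id 6, lev 2), Fantasy (id 9, lev 2), Comedy (id 10, lev 2).
Iteration 3: lev < 2 fails for all current rows; recursion stops.
Total rows emitted: 8.

8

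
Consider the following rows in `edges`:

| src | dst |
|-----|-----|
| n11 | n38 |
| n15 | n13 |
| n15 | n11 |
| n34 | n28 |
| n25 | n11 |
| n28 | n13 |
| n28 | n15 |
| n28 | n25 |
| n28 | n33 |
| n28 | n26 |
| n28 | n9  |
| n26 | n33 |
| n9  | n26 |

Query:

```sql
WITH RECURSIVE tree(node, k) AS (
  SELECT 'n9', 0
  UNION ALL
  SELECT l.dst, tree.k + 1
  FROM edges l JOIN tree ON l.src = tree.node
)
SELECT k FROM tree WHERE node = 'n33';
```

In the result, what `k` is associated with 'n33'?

Base: (n9, k=0).
Iteration 1: edges from {n9} -> (n26, k=1).
Iteration 2: edges from {n26} -> (n33, k=2).
Iteration 3: no outgoing edges from {n33}; recursion stops.

2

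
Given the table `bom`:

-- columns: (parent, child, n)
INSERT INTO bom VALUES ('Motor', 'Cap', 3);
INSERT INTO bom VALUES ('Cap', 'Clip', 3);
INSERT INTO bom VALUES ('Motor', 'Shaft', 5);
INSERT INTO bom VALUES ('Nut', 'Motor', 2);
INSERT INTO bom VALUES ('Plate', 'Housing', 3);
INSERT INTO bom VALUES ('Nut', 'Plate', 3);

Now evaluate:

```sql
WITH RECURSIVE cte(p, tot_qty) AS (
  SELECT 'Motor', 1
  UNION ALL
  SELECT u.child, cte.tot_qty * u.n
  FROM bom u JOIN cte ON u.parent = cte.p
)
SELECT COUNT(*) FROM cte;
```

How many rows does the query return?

Base: (Motor, tot_qty=1).
Iteration 1: components of {Motor} -> Cap = 1*3 = 3, Shaft = 1*5 = 5.
Iteration 2: components of {Cap,Shaft} -> Clip = 3*3 = 9.
Iteration 3: no further components; recursion stops.
Total rows emitted: 4.

4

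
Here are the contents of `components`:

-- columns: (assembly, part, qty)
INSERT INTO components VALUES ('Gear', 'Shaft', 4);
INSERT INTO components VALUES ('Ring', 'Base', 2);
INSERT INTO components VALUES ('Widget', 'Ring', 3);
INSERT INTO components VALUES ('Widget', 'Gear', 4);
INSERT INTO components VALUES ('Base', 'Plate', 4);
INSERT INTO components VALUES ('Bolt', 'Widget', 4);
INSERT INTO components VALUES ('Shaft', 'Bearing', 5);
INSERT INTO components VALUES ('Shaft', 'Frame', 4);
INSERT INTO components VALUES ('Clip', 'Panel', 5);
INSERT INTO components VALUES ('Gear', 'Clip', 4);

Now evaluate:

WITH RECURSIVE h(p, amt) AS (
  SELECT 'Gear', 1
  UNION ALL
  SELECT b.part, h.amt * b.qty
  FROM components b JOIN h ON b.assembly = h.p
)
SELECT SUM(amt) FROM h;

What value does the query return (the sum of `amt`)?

65

Base: (Gear, amt=1).
Iteration 1: components of {Gear} -> Clip = 1*4 = 4, Shaft = 1*4 = 4.
Iteration 2: components of {Clip,Shaft} -> Bearing = 4*5 = 20, Frame = 4*4 = 16, Panel = 4*5 = 20.
Iteration 3: no further components; recursion stops.
SUM(amt) = 1 + 4 + 4 + 20 + 20 + 16 = 65.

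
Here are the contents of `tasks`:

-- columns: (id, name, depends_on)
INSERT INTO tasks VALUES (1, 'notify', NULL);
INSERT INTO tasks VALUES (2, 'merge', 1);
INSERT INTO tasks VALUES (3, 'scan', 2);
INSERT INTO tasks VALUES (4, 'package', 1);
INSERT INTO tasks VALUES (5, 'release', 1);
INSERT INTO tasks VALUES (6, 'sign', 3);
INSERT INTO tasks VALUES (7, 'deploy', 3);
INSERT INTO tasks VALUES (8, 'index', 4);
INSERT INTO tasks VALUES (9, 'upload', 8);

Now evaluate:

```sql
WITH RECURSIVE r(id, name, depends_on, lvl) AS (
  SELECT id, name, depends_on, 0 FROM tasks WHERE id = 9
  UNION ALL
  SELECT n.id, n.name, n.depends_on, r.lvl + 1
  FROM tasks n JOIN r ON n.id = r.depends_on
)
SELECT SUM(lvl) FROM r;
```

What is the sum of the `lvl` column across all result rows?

Base: id=9 (upload), depends_on=8, lvl 0.
Iteration 1: join on id=8 -> index (id 8, depends_on=4, lvl 1).
Iteration 2: join on id=4 -> package (id 4, depends_on=1, lvl 2).
Iteration 3: join on id=1 -> notify (id 1, depends_on=NULL, lvl 3).
Iteration 4: depends_on is NULL; no match; recursion stops.
SUM(lvl) = 0 + 1 + 2 + 3 = 6.

6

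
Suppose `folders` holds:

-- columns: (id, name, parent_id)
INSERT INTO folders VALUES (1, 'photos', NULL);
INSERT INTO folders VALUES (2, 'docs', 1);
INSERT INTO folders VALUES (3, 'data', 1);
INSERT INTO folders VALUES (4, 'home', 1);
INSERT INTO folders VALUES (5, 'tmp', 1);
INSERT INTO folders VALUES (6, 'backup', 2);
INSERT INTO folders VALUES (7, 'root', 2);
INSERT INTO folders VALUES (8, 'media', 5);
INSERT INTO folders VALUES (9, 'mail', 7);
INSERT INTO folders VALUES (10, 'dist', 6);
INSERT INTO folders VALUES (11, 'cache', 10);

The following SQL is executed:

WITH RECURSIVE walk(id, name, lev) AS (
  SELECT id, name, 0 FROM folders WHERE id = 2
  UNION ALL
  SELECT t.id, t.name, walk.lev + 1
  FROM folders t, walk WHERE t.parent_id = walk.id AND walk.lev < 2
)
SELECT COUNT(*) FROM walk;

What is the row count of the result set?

Base: id=2 (docs) at lev 0.
Iteration 1: rows with parent_id in {2} -> backup (id 6, lev 1), root (id 7, lev 1).
Iteration 2: rows with parent_id in {6,7} -> mail (id 9, lev 2), dist (id 10, lev 2).
Iteration 3: lev < 2 fails for all current rows; recursion stops.
Total rows emitted: 5.

5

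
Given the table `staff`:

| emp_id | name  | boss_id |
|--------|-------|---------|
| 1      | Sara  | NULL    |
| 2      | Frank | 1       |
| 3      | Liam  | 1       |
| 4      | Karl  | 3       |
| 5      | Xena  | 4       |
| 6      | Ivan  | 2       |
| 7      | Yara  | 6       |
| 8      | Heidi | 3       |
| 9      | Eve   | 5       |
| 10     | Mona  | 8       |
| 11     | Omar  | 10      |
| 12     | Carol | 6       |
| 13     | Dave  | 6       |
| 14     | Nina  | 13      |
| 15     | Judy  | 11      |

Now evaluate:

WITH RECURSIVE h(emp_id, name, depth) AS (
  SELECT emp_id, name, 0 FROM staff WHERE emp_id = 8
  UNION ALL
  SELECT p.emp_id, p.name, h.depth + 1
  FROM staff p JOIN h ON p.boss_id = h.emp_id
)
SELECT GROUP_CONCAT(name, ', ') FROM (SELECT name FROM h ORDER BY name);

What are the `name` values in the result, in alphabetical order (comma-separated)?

Heidi, Judy, Mona, Omar

Base: emp_id=8 (Heidi) at depth 0.
Iteration 1: rows with boss_id in {8} -> Mona (id 10, depth 1).
Iteration 2: rows with boss_id in {10} -> Omar (id 11, depth 2).
Iteration 3: rows with boss_id in {11} -> Judy (id 15, depth 3).
Iteration 4: no rows with boss_id in {15}; recursion stops.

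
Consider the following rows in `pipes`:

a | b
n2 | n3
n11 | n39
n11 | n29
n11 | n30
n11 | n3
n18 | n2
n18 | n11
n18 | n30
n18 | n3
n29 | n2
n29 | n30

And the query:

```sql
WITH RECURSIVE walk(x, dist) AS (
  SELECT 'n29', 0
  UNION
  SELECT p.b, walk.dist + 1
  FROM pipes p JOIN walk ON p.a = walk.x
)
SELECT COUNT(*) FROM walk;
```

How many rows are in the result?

4

Base: (n29, dist=0).
Iteration 1: edges from {n29} -> (n2, dist=1), (n30, dist=1).
Iteration 2: edges from {n2,n30} -> (n3, dist=2).
Iteration 3: no outgoing edges from {n3}; recursion stops.
Total rows emitted: 4.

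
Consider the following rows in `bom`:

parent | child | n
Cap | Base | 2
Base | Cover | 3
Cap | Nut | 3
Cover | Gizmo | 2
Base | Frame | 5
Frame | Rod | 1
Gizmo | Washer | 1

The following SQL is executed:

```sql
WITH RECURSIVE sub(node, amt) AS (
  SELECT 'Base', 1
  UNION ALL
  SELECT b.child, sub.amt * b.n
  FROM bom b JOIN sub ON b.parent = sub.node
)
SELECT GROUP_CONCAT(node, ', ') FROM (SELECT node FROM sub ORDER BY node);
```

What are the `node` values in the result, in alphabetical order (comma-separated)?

Base: (Base, amt=1).
Iteration 1: components of {Base} -> Cover = 1*3 = 3, Frame = 1*5 = 5.
Iteration 2: components of {Cover,Frame} -> Gizmo = 3*2 = 6, Rod = 5*1 = 5.
Iteration 3: components of {Gizmo,Rod} -> Washer = 6*1 = 6.
Iteration 4: no further components; recursion stops.

Base, Cover, Frame, Gizmo, Rod, Washer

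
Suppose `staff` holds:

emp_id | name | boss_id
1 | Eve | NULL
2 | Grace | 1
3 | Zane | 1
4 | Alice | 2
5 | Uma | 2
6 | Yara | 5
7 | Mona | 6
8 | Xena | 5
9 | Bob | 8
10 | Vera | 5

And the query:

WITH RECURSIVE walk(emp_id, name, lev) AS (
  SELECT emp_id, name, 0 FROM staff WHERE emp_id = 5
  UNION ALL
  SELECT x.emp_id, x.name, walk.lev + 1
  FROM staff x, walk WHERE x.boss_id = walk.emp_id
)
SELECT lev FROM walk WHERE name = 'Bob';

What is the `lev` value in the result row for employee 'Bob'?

Base: emp_id=5 (Uma) at lev 0.
Iteration 1: rows with boss_id in {5} -> Yara (id 6, lev 1), Xena (id 8, lev 1), Vera (id 10, lev 1).
Iteration 2: rows with boss_id in {6,8,10} -> Mona (id 7, lev 2), Bob (id 9, lev 2).
Iteration 3: no rows with boss_id in {7,9}; recursion stops.

2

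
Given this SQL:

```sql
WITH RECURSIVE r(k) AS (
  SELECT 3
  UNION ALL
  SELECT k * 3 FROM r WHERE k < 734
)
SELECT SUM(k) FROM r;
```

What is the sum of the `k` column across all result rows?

3279

Base: k=3.
Iteration 1: 3 < 734 holds -> k = 3 * 3 = 9.
Iteration 2: 9 < 734 holds -> k = 9 * 3 = 27.
Iteration 3: 27 < 734 holds -> k = 27 * 3 = 81.
Iteration 4: 81 < 734 holds -> k = 81 * 3 = 243.
Iteration 5: 243 < 734 holds -> k = 243 * 3 = 729.
Iteration 6: 729 < 734 holds -> k = 729 * 3 = 2187.
Iteration 7: 2187 < 734 fails; recursion stops.
SUM(k) = 3 + 9 + 27 + 81 + 243 + 729 + 2187 = 3279.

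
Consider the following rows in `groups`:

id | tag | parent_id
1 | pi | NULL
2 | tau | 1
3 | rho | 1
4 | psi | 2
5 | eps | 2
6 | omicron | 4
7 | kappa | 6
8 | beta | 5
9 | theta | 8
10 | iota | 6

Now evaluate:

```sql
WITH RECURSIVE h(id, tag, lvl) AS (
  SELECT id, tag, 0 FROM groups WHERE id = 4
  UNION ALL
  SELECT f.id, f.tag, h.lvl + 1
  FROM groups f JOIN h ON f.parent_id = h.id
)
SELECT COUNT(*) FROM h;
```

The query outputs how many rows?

4

Base: id=4 (psi) at lvl 0.
Iteration 1: rows with parent_id in {4} -> omicron (id 6, lvl 1).
Iteration 2: rows with parent_id in {6} -> kappa (id 7, lvl 2), iota (id 10, lvl 2).
Iteration 3: no rows with parent_id in {7,10}; recursion stops.
Total rows emitted: 4.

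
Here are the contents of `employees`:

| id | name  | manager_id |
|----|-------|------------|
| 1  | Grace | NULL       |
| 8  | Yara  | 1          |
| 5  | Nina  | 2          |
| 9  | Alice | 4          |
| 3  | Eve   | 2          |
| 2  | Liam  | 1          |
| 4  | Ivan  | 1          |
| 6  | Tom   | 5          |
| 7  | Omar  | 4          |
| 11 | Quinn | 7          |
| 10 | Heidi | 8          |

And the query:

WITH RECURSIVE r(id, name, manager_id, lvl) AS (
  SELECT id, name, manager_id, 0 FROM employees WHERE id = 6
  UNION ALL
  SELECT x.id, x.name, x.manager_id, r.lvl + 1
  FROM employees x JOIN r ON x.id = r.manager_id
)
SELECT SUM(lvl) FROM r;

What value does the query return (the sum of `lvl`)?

Base: id=6 (Tom), manager_id=5, lvl 0.
Iteration 1: join on id=5 -> Nina (id 5, manager_id=2, lvl 1).
Iteration 2: join on id=2 -> Liam (id 2, manager_id=1, lvl 2).
Iteration 3: join on id=1 -> Grace (id 1, manager_id=NULL, lvl 3).
Iteration 4: manager_id is NULL; no match; recursion stops.
SUM(lvl) = 0 + 1 + 2 + 3 = 6.

6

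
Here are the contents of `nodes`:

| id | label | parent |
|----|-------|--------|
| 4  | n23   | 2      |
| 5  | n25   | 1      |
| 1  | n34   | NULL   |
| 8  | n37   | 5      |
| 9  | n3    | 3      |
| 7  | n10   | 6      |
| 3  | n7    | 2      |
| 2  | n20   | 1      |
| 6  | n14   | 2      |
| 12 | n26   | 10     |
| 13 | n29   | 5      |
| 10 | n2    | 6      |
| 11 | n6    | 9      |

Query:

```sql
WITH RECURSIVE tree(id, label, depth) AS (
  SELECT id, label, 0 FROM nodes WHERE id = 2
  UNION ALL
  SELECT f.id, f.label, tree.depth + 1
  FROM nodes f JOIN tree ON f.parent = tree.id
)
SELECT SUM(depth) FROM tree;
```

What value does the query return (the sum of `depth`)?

15

Base: id=2 (n20) at depth 0.
Iteration 1: rows with parent in {2} -> n7 (id 3, depth 1), n23 (id 4, depth 1), n14 (id 6, depth 1).
Iteration 2: rows with parent in {3,4,6} -> n10 (id 7, depth 2), n3 (id 9, depth 2), n2 (id 10, depth 2).
Iteration 3: rows with parent in {7,9,10} -> n6 (id 11, depth 3), n26 (id 12, depth 3).
Iteration 4: no rows with parent in {11,12}; recursion stops.
SUM(depth) = 0 + 1 + 1 + 1 + 2 + 2 + 2 + 3 + 3 = 15.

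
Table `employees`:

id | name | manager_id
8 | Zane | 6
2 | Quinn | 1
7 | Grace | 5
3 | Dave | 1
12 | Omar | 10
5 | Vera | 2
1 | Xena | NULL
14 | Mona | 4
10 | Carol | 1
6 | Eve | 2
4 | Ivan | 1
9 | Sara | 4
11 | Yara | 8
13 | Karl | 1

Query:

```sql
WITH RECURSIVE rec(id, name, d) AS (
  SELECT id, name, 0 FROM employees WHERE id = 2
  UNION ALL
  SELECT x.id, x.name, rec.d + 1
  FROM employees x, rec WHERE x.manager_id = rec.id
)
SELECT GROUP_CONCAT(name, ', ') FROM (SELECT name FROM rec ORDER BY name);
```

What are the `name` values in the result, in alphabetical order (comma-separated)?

Eve, Grace, Quinn, Vera, Yara, Zane

Base: id=2 (Quinn) at d 0.
Iteration 1: rows with manager_id in {2} -> Vera (id 5, d 1), Eve (id 6, d 1).
Iteration 2: rows with manager_id in {5,6} -> Grace (id 7, d 2), Zane (id 8, d 2).
Iteration 3: rows with manager_id in {7,8} -> Yara (id 11, d 3).
Iteration 4: no rows with manager_id in {11}; recursion stops.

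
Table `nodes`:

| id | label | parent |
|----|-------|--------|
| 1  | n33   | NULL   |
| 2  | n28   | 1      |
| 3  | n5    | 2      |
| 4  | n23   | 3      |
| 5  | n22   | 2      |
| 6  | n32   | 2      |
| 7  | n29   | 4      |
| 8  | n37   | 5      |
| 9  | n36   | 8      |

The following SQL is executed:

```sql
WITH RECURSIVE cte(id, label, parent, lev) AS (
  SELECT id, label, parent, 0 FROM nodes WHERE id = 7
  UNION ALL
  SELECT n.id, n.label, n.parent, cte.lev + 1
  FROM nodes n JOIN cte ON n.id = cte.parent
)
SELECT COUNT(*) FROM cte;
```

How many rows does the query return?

Base: id=7 (n29), parent=4, lev 0.
Iteration 1: join on id=4 -> n23 (id 4, parent=3, lev 1).
Iteration 2: join on id=3 -> n5 (id 3, parent=2, lev 2).
Iteration 3: join on id=2 -> n28 (id 2, parent=1, lev 3).
Iteration 4: join on id=1 -> n33 (id 1, parent=NULL, lev 4).
Iteration 5: parent is NULL; no match; recursion stops.
Total rows emitted: 5.

5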